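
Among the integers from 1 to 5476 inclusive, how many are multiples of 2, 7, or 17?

3267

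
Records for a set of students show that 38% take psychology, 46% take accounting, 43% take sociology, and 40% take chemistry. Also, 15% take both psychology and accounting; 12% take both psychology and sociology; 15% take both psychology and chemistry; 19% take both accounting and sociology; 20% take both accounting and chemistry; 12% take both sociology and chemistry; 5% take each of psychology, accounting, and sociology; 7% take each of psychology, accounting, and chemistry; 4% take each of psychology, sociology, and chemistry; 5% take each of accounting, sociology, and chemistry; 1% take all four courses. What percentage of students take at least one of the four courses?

By inclusion–exclusion:
P(union) = 38 + 46 + 43 + 40 − 15 − 12 − 15 − 19 − 20 − 12 + 5 + 7 + 4 + 5 − 1 = 94%

94%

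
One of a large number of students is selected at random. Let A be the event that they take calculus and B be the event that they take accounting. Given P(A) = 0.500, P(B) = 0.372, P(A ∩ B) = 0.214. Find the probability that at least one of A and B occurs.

Apply inclusion-exclusion:
P(A ∪ B) = 0.500 + 0.372 − 0.214 = 0.658

0.658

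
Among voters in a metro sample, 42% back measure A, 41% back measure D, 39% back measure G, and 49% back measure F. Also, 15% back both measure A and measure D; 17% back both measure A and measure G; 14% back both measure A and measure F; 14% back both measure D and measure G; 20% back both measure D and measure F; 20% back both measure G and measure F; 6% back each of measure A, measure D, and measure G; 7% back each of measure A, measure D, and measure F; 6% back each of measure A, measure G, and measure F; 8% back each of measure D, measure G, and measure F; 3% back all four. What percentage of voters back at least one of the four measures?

95%

By inclusion–exclusion:
P(union) = 42 + 41 + 39 + 49 − 15 − 17 − 14 − 14 − 20 − 20 + 6 + 7 + 6 + 8 − 3 = 95%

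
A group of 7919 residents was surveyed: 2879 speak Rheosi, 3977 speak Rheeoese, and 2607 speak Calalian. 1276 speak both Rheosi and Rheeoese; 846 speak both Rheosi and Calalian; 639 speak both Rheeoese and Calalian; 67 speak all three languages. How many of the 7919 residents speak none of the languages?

By inclusion–exclusion:
|union| = 2879 + 3977 + 2607 − 1276 − 846 − 639 + 67 = 6769
None: 7919 − 6769 = 1150

1150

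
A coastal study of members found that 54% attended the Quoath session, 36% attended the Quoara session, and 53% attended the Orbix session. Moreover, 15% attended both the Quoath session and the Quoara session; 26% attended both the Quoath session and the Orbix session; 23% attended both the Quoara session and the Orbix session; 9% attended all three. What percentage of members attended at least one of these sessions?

88%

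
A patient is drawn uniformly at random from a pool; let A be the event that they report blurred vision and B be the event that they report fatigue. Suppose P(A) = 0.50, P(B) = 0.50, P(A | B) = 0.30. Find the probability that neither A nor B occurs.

P(A ∩ B) = P(B)·P(A|B) = 0.50 × 0.30 = 0.15
Using inclusion–exclusion:
P(A ∪ B) = 0.50 + 0.50 − 0.15 = 0.85
P(none) = 1 − 0.85 = 0.15

0.15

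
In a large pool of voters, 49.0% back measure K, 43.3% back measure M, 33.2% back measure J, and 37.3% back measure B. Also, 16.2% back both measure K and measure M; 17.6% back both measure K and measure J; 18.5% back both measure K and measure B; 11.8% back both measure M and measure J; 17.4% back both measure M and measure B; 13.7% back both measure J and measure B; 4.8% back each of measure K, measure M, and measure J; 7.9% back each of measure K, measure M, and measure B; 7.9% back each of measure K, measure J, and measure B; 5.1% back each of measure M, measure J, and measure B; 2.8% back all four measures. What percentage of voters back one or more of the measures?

P(at least one) = 49.0 + 43.3 + 33.2 + 37.3 − 16.2 − 17.6 − 18.5 − 11.8 − 17.4 − 13.7 + 4.8 + 7.9 + 7.9 + 5.1 − 2.8 = 90.5%

90.5%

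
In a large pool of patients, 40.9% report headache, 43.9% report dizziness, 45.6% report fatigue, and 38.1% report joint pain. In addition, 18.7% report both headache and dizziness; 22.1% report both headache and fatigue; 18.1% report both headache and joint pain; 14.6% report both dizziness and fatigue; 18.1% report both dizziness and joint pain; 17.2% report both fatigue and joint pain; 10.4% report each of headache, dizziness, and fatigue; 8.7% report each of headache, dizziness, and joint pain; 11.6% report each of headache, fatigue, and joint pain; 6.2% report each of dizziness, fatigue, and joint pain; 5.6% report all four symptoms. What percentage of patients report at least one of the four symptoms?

Using inclusion–exclusion:
P(at least one) = 40.9 + 43.9 + 45.6 + 38.1 − 18.7 − 22.1 − 18.1 − 14.6 − 18.1 − 17.2 + 10.4 + 8.7 + 11.6 + 6.2 − 5.6 = 91.0%

91.0%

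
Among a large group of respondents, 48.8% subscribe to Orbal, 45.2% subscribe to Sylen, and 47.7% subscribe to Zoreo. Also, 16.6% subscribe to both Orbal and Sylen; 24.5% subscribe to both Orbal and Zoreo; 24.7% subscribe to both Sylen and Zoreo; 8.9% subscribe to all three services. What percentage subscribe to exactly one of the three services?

36.8%

P(exactly one) = 48.8 + 45.2 + 47.7 − 2·16.6 − 2·24.5 − 2·24.7 + 3·8.9 = 36.8%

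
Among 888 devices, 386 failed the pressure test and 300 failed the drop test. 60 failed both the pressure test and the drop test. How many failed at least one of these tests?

626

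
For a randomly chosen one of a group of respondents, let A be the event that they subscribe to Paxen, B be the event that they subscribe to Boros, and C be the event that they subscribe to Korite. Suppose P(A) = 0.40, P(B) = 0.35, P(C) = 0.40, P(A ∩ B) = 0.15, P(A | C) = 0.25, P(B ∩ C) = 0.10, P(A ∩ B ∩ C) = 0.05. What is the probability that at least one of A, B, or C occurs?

0.85

P(A ∩ C) = P(C)·P(A|C) = 0.40 × 0.25 = 0.10
P(A ∪ B ∪ C) = 0.40 + 0.35 + 0.40 − 0.15 − 0.10 − 0.10 + 0.05 = 0.85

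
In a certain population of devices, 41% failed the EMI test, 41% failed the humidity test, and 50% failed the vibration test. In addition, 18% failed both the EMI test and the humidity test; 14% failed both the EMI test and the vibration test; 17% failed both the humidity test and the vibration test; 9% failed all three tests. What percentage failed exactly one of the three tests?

61%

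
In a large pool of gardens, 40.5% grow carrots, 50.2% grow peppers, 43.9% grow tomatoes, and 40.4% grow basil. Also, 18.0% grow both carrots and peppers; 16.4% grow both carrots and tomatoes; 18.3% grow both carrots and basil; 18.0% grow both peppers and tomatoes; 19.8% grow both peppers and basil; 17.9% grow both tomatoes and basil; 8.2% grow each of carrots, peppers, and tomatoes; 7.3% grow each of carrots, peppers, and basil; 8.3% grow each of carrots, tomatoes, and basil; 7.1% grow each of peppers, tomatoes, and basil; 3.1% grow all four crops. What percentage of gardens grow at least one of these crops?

Using inclusion–exclusion:
P(at least one) = 40.5 + 50.2 + 43.9 + 40.4 − 18.0 − 16.4 − 18.3 − 18.0 − 19.8 − 17.9 + 8.2 + 7.3 + 8.3 + 7.1 − 3.1 = 94.4%

94.4%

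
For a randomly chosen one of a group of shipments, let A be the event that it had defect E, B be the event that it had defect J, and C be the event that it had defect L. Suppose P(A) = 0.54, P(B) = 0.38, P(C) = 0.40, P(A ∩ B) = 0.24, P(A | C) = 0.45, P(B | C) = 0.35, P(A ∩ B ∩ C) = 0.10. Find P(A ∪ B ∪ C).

0.86

P(A ∩ C) = P(C)·P(A|C) = 0.40 × 0.45 = 0.18
P(B ∩ C) = P(C)·P(B|C) = 0.40 × 0.35 = 0.14
Using inclusion–exclusion:
P(A ∪ B ∪ C) = 0.54 + 0.38 + 0.40 − 0.24 − 0.18 − 0.14 + 0.10 = 0.86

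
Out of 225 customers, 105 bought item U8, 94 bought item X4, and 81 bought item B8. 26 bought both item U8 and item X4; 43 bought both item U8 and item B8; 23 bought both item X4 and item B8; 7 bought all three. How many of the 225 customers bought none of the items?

30

Apply inclusion-exclusion:
N(≥1) = 105 + 94 + 81 − 26 − 43 − 23 + 7 = 195
None: 225 − 195 = 30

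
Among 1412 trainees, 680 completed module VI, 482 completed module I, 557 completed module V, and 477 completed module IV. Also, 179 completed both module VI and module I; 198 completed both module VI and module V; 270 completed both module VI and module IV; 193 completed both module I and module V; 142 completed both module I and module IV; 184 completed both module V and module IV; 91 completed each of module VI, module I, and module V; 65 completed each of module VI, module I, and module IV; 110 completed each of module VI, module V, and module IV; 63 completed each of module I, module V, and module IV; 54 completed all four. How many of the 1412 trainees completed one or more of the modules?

|union| = 680 + 482 + 557 + 477 − 179 − 198 − 270 − 193 − 142 − 184 + 91 + 65 + 110 + 63 − 54 = 1305

1305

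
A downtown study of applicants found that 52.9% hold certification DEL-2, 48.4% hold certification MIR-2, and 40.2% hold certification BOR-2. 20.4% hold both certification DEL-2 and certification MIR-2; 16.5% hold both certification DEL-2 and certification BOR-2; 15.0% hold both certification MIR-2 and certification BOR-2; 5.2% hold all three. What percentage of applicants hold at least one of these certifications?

P(≥1) = 52.9 + 48.4 + 40.2 − 20.4 − 16.5 − 15.0 + 5.2 = 94.8%

94.8%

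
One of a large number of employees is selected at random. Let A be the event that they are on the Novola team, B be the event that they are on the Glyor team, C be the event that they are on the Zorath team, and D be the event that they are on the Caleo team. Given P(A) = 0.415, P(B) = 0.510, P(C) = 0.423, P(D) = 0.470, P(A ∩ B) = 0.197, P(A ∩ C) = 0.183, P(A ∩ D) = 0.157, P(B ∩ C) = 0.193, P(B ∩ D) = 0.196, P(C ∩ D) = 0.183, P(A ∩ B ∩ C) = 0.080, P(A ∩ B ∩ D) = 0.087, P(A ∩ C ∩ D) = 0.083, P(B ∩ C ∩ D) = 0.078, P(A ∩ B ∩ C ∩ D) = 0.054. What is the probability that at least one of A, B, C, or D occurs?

0.983

By inclusion-exclusion,
P(A ∪ B ∪ C ∪ D) = 0.415 + 0.510 + 0.423 + 0.470 − 0.197 − 0.183 − 0.157 − 0.193 − 0.196 − 0.183 + 0.080 + 0.087 + 0.083 + 0.078 − 0.054 = 0.983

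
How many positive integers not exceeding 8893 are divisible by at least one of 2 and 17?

4708

By inclusion–exclusion:
floor(8893/2) + floor(8893/17) − floor(8893/34) = 4446 + 523 − 261 = 4708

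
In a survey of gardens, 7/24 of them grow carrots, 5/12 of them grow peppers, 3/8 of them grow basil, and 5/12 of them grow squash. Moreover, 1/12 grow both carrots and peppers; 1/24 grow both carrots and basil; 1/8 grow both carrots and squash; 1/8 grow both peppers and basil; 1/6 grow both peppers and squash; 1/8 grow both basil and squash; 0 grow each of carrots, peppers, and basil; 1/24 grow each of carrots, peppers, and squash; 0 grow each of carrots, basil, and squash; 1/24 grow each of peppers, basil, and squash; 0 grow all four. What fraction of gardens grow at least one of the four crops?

Inclusion–exclusion gives
P(at least one) = 7/24 + 5/12 + 3/8 + 5/12 − 1/12 − 1/24 − 1/8 − 1/8 − 1/6 − 1/8 + 0 + 1/24 + 0 + 1/24 − 0 = 11/12

11/12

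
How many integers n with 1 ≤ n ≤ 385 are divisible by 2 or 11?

210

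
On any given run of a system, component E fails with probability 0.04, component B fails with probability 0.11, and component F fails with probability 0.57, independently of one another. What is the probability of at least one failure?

0.632608

Since the events are independent, P(none) is the product of the individual non-occurrence probabilities.
P(none) = (1 − 0.04) × (1 − 0.11) × (1 − 0.57) = 0.96 × 0.89 × 0.43 = 0.367392
P(at least one) = 1 − 0.367392 = 0.632608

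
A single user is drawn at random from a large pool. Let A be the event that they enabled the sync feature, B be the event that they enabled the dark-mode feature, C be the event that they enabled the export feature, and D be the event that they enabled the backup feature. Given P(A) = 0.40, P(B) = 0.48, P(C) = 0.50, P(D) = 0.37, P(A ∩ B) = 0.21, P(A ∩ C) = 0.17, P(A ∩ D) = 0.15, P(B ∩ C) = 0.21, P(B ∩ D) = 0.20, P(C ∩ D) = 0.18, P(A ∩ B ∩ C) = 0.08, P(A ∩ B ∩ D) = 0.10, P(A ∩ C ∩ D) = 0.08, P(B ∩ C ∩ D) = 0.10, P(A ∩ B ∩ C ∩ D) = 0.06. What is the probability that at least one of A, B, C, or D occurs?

0.93

Inclusion–exclusion gives
P(A ∪ B ∪ C ∪ D) = 0.40 + 0.48 + 0.50 + 0.37 − 0.21 − 0.17 − 0.15 − 0.21 − 0.20 − 0.18 + 0.08 + 0.10 + 0.08 + 0.10 − 0.06 = 0.93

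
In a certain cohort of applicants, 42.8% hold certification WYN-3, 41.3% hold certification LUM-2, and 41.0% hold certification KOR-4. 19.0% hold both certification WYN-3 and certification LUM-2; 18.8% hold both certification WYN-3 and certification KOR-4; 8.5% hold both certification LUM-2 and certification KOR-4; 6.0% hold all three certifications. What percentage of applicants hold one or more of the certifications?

P(≥1) = 42.8 + 41.3 + 41.0 − 19.0 − 18.8 − 8.5 + 6.0 = 84.8%

84.8%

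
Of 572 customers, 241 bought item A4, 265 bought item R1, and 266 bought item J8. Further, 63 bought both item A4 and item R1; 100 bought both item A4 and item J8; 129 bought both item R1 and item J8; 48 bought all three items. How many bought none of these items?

By inclusion–exclusion:
N(≥1) = 241 + 265 + 266 − 63 − 100 − 129 + 48 = 528
None: 572 − 528 = 44

44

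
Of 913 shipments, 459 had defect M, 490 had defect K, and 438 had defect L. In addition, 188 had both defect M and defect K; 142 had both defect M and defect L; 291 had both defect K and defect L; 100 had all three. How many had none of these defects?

By inclusion-exclusion,
|at least one| = 459 + 490 + 438 − 188 − 142 − 291 + 100 = 866
None: 913 − 866 = 47

47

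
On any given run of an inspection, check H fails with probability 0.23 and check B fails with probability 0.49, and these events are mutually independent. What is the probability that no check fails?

0.3927

Since the events are independent, P(none) is the product of the individual non-occurrence probabilities.
P(none) = (1 − 0.23) × (1 − 0.49) = 0.77 × 0.51 = 0.3927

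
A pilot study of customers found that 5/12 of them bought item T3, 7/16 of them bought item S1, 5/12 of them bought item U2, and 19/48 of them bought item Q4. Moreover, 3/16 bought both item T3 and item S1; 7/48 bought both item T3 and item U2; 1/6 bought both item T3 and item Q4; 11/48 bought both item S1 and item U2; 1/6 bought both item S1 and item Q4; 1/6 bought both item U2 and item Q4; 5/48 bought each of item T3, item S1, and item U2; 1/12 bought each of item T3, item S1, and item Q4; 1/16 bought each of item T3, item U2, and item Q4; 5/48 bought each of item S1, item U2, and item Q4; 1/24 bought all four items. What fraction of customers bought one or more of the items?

By inclusion-exclusion,
P(≥1) = 5/12 + 7/16 + 5/12 + 19/48 − 3/16 − 7/48 − 1/6 − 11/48 − 1/6 − 1/6 + 5/48 + 1/12 + 1/16 + 5/48 − 1/24 = 11/12

11/12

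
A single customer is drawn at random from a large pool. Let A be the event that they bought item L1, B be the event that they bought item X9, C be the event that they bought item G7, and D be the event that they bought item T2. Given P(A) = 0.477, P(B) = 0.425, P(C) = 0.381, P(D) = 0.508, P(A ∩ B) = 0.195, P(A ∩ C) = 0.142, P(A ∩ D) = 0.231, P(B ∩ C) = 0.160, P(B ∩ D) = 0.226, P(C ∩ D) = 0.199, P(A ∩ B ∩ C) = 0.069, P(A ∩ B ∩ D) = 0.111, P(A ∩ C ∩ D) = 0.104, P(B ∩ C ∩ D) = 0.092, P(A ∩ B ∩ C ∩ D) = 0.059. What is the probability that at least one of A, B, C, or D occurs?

0.955

By inclusion-exclusion,
P(A ∪ B ∪ C ∪ D) = 0.477 + 0.425 + 0.381 + 0.508 − 0.195 − 0.142 − 0.231 − 0.160 − 0.226 − 0.199 + 0.069 + 0.111 + 0.104 + 0.092 − 0.059 = 0.955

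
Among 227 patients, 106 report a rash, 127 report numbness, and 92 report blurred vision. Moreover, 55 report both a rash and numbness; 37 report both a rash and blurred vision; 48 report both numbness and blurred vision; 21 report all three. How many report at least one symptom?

Using inclusion–exclusion:
|union| = 106 + 127 + 92 − 55 − 37 − 48 + 21 = 206

206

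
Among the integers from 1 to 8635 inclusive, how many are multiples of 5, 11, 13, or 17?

Apply inclusion-exclusion:
1727 + 785 + 664 + 507 − 157 − 132 − 101 − 60 − 46 − 39 + 12 + 9 + 7 + 3 − 0 = 3179

3179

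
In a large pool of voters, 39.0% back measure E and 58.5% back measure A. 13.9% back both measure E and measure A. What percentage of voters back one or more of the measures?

83.6%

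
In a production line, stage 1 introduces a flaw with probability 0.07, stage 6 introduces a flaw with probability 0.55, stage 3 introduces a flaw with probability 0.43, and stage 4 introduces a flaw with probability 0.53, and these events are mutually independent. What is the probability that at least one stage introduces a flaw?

P(none) = (1 − 0.07) × (1 − 0.55) × (1 − 0.43) × (1 − 0.53) = 0.93 × 0.45 × 0.57 × 0.47 = 0.11211615
P(at least one) = 1 − 0.11211615 = 0.88788385

0.88788385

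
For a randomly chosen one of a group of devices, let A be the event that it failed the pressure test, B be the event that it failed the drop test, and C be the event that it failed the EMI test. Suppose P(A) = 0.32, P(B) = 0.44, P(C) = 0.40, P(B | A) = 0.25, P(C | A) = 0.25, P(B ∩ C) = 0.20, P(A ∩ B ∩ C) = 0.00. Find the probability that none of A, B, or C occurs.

P(A ∩ B) = P(A)·P(B|A) = 0.32 × 0.25 = 0.08
P(A ∩ C) = P(A)·P(C|A) = 0.32 × 0.25 = 0.08
Inclusion–exclusion gives
P(A ∪ B ∪ C) = 0.32 + 0.44 + 0.40 − 0.08 − 0.08 − 0.20 + 0.00 = 0.80
P(none) = 1 − 0.80 = 0.20

0.20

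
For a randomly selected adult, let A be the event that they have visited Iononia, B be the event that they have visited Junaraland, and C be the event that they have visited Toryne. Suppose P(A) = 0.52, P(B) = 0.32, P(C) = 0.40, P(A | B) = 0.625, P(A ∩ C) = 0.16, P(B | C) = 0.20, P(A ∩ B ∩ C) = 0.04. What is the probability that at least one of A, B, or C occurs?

0.84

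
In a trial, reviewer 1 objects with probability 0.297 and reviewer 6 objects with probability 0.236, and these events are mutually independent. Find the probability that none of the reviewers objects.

0.537092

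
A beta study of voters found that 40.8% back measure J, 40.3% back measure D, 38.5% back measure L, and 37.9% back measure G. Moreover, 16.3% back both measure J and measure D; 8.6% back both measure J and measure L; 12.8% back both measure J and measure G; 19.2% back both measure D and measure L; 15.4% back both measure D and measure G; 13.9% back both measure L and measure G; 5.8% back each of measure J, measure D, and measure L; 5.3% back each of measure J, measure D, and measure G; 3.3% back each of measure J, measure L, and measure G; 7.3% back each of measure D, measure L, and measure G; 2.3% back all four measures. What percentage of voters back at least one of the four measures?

Inclusion–exclusion gives
P(at least one) = 40.8 + 40.3 + 38.5 + 37.9 − 16.3 − 8.6 − 12.8 − 19.2 − 15.4 − 13.9 + 5.8 + 5.3 + 3.3 + 7.3 − 2.3 = 90.7%

90.7%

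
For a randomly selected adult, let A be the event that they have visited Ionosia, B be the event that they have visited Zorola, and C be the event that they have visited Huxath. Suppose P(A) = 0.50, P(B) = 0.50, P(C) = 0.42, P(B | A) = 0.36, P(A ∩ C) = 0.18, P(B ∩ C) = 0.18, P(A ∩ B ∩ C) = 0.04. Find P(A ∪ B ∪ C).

0.92

P(A ∩ B) = P(A)·P(B|A) = 0.50 × 0.36 = 0.18
By inclusion-exclusion,
P(A ∪ B ∪ C) = 0.50 + 0.50 + 0.42 − 0.18 − 0.18 − 0.18 + 0.04 = 0.92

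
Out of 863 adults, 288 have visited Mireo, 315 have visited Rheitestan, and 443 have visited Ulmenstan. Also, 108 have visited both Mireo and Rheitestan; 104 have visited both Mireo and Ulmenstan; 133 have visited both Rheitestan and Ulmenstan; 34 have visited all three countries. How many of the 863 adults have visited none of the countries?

128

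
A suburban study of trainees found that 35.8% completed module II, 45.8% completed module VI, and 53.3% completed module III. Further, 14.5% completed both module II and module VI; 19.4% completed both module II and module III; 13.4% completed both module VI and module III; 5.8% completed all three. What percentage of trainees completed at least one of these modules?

By inclusion–exclusion:
P(union) = 35.8 + 45.8 + 53.3 − 14.5 − 19.4 − 13.4 + 5.8 = 93.4%

93.4%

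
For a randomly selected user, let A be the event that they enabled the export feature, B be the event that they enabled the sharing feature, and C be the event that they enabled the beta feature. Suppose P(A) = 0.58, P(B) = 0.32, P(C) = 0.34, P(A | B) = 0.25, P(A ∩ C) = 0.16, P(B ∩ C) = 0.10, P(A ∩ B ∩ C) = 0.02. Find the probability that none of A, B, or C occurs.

P(A ∩ B) = P(B)·P(A|B) = 0.32 × 0.25 = 0.08
P(A ∪ B ∪ C) = 0.58 + 0.32 + 0.34 − 0.08 − 0.16 − 0.10 + 0.02 = 0.92
P(none) = 1 − 0.92 = 0.08

0.08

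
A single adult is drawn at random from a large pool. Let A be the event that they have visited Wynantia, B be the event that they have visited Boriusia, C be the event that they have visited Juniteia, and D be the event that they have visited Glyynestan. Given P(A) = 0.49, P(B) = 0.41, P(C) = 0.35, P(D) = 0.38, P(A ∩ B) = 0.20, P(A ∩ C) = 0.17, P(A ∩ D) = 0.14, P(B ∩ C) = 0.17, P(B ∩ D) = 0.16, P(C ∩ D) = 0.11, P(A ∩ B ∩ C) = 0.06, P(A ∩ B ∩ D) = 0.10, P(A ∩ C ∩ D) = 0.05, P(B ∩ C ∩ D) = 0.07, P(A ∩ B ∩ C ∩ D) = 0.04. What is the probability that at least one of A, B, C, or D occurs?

By inclusion–exclusion:
P(A ∪ B ∪ C ∪ D) = 0.49 + 0.41 + 0.35 + 0.38 − 0.20 − 0.17 − 0.14 − 0.17 − 0.16 − 0.11 + 0.06 + 0.10 + 0.05 + 0.07 − 0.04 = 0.92

0.92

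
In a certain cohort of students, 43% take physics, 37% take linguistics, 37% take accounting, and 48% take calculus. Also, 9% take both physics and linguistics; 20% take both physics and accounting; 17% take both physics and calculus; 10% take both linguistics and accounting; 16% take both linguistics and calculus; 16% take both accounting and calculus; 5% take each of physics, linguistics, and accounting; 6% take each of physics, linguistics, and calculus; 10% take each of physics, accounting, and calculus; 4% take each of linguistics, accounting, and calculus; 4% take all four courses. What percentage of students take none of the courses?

2%

By inclusion-exclusion,
P(at least one) = 43 + 37 + 37 + 48 − 9 − 20 − 17 − 10 − 16 − 16 + 5 + 6 + 10 + 4 − 4 = 98%
P(none) = 100% − 98% = 2%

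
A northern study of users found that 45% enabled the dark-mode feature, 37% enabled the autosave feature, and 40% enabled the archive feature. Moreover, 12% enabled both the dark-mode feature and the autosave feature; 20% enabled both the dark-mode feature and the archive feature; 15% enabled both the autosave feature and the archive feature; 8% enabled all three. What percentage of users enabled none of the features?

P(union) = 45 + 37 + 40 − 12 − 20 − 15 + 8 = 83%
P(none) = 100% − 83% = 17%

17%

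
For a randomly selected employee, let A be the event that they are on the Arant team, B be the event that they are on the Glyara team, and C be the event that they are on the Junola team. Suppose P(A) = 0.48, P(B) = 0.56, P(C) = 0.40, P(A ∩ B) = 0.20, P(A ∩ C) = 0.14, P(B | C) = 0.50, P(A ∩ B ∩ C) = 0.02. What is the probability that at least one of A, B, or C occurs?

0.92

P(B ∩ C) = P(C)·P(B|C) = 0.40 × 0.50 = 0.20
P(A ∪ B ∪ C) = 0.48 + 0.56 + 0.40 − 0.20 − 0.14 − 0.20 + 0.02 = 0.92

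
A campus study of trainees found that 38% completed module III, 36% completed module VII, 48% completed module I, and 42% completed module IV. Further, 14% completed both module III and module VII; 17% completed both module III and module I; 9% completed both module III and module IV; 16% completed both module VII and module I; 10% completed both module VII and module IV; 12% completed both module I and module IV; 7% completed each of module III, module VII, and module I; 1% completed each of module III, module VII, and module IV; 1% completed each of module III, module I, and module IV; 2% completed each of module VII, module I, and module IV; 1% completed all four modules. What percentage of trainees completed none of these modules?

4%

Inclusion–exclusion gives
P(at least one) = 38 + 36 + 48 + 42 − 14 − 17 − 9 − 16 − 10 − 12 + 7 + 1 + 1 + 2 − 1 = 96%
P(none) = 100% − 96% = 4%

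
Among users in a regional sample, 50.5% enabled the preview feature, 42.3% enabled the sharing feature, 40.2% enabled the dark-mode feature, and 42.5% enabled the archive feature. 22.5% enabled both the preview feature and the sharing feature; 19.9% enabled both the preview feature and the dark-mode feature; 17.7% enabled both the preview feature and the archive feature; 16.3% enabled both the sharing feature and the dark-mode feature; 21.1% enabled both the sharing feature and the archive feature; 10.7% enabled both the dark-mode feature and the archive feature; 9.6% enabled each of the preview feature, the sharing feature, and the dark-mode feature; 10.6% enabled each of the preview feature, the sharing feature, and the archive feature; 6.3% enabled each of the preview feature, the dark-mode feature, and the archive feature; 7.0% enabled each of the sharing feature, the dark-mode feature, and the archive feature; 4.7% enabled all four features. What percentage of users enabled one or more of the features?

96.1%

P(union) = 50.5 + 42.3 + 40.2 + 42.5 − 22.5 − 19.9 − 17.7 − 16.3 − 21.1 − 10.7 + 9.6 + 10.6 + 6.3 + 7.0 − 4.7 = 96.1%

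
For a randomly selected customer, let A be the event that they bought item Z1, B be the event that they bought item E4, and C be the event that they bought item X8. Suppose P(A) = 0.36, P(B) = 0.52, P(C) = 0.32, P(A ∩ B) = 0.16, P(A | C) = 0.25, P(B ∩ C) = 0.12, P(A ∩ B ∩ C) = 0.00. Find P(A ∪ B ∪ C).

0.84

P(A ∩ C) = P(C)·P(A|C) = 0.32 × 0.25 = 0.08
P(A ∪ B ∪ C) = 0.36 + 0.52 + 0.32 − 0.16 − 0.08 − 0.12 + 0.00 = 0.84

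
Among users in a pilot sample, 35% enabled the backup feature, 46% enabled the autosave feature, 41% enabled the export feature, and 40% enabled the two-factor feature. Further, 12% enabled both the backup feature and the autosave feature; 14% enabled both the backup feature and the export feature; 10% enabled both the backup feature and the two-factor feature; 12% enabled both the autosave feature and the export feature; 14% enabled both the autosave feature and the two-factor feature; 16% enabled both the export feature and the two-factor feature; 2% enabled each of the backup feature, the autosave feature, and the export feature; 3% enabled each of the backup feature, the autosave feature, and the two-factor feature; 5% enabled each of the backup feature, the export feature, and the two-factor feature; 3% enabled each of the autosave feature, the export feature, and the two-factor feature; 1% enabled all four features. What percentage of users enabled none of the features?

P(≥1) = 35 + 46 + 41 + 40 − 12 − 14 − 10 − 12 − 14 − 16 + 2 + 3 + 5 + 3 − 1 = 96%
P(none) = 100% − 96% = 4%

4%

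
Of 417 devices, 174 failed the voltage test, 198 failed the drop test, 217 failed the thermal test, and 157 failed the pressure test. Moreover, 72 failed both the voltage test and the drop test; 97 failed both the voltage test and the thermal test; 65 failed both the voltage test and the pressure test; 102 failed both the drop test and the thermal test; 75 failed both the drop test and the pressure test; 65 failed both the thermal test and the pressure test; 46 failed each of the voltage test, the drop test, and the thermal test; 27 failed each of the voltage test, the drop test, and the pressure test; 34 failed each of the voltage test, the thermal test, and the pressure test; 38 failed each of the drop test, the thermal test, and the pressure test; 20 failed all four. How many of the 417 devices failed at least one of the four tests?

Inclusion–exclusion gives
|at least one| = 174 + 198 + 217 + 157 − 72 − 97 − 65 − 102 − 75 − 65 + 46 + 27 + 34 + 38 − 20 = 395

395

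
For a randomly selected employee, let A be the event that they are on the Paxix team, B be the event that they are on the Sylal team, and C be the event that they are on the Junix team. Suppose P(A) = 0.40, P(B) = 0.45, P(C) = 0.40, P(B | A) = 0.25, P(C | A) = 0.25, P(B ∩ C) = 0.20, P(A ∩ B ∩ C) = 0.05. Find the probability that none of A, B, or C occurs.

0.10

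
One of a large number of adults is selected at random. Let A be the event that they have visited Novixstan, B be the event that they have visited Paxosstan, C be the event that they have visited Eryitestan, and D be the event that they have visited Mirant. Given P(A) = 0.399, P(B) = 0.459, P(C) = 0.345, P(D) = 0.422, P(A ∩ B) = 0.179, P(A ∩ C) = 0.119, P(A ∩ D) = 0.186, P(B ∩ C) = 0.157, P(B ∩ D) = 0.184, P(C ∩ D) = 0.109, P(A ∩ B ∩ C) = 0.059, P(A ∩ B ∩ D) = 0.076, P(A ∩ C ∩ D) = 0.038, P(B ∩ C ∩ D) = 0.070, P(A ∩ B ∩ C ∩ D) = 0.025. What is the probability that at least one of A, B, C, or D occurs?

0.909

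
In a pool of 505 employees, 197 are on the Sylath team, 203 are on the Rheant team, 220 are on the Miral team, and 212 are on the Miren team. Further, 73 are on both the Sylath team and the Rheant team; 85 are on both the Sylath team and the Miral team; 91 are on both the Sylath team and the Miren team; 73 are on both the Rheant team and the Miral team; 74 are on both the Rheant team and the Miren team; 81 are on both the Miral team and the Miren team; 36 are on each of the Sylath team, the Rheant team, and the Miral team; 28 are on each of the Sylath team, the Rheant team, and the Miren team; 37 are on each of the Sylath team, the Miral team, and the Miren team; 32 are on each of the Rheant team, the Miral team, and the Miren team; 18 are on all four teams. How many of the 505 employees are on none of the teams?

Apply inclusion-exclusion:
|at least one| = 197 + 203 + 220 + 212 − 73 − 85 − 91 − 73 − 74 − 81 + 36 + 28 + 37 + 32 − 18 = 470
None: 505 − 470 = 35

35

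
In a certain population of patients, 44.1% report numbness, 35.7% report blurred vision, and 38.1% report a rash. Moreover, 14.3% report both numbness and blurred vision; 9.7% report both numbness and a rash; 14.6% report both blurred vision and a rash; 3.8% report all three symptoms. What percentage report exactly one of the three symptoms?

P(exactly one) = 44.1 + 35.7 + 38.1 − 2·14.3 − 2·9.7 − 2·14.6 + 3·3.8 = 52.1%

52.1%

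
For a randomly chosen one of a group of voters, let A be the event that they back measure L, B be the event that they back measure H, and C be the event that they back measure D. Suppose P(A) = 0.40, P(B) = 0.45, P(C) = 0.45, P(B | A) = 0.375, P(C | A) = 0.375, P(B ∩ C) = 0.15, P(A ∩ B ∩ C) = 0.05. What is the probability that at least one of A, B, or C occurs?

0.90

P(A ∩ B) = P(A)·P(B|A) = 0.40 × 0.375 = 0.15
P(A ∩ C) = P(A)·P(C|A) = 0.40 × 0.375 = 0.15
Apply inclusion-exclusion:
P(A ∪ B ∪ C) = 0.40 + 0.45 + 0.45 − 0.15 − 0.15 − 0.15 + 0.05 = 0.90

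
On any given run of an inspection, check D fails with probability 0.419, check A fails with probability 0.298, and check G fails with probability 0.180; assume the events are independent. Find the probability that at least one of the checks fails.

0.66555316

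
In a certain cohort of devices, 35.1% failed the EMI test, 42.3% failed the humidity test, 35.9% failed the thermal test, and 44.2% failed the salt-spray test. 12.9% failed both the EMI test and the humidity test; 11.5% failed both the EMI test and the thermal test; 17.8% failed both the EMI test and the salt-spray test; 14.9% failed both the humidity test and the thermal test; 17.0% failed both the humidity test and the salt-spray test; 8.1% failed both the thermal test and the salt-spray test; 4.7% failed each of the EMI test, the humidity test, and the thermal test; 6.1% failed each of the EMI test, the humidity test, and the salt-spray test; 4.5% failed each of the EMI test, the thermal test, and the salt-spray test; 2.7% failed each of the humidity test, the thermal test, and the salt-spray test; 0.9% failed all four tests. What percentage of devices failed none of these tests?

7.6%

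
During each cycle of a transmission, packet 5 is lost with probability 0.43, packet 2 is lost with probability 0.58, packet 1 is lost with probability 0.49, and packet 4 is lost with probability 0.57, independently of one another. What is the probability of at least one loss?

Since the events are independent, P(none) is the product of the individual non-occurrence probabilities.
P(none) = (1 − 0.43) × (1 − 0.58) × (1 − 0.49) × (1 − 0.57) = 0.57 × 0.42 × 0.51 × 0.43 = 0.05250042
P(at least one) = 1 − 0.05250042 = 0.94749958

0.94749958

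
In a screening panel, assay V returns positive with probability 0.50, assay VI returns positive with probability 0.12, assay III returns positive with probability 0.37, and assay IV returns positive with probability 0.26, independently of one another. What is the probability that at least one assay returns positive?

0.794872

P(none) = (1 − 0.50) × (1 − 0.12) × (1 − 0.37) × (1 − 0.26) = 0.50 × 0.88 × 0.63 × 0.74 = 0.205128
P(at least one) = 1 − 0.205128 = 0.794872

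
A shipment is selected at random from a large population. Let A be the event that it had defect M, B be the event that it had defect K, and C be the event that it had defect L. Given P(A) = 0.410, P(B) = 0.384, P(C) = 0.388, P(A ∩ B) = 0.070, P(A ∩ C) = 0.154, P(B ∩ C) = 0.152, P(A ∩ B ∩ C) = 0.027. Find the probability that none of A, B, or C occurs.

P(A ∪ B ∪ C) = 0.410 + 0.384 + 0.388 − 0.070 − 0.154 − 0.152 + 0.027 = 0.833
P(none) = 1 − 0.833 = 0.167

0.167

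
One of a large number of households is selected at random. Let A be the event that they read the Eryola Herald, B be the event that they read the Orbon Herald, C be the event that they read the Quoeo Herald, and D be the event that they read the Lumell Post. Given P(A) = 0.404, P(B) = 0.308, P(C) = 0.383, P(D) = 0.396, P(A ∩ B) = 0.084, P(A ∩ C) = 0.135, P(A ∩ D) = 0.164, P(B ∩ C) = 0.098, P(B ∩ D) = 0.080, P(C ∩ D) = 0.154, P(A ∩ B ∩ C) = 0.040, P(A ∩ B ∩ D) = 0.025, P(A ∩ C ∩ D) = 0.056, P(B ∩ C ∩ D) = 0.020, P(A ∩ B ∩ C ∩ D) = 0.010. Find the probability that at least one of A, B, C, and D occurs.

0.907

Using inclusion–exclusion:
P(A ∪ B ∪ C ∪ D) = 0.404 + 0.308 + 0.383 + 0.396 − 0.084 − 0.135 − 0.164 − 0.098 − 0.080 − 0.154 + 0.040 + 0.025 + 0.056 + 0.020 − 0.010 = 0.907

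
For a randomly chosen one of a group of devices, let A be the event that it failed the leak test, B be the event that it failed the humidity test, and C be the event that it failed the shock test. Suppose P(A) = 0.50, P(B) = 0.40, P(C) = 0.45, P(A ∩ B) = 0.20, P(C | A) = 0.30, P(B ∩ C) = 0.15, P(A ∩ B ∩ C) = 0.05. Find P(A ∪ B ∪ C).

0.90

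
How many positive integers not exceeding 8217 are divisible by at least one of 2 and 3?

4108 + 2739 − 1369 = 5478

5478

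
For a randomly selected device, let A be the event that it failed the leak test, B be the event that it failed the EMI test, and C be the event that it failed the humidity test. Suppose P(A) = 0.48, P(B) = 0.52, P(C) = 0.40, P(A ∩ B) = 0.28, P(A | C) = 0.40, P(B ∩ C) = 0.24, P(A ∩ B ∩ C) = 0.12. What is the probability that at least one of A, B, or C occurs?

0.84

P(A ∩ C) = P(C)·P(A|C) = 0.40 × 0.40 = 0.16
By inclusion–exclusion:
P(A ∪ B ∪ C) = 0.48 + 0.52 + 0.40 − 0.28 − 0.16 − 0.24 + 0.12 = 0.84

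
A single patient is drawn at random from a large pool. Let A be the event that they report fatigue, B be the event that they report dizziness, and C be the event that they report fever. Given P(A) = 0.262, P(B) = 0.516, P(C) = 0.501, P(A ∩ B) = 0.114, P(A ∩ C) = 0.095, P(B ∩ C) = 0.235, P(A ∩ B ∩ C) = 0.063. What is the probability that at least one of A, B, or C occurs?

0.898

Using inclusion–exclusion:
P(A ∪ B ∪ C) = 0.262 + 0.516 + 0.501 − 0.114 − 0.095 − 0.235 + 0.063 = 0.898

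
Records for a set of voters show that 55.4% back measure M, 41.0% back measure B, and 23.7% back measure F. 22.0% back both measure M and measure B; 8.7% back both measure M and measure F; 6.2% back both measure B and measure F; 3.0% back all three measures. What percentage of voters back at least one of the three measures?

P(≥1) = 55.4 + 41.0 + 23.7 − 22.0 − 8.7 − 6.2 + 3.0 = 86.2%

86.2%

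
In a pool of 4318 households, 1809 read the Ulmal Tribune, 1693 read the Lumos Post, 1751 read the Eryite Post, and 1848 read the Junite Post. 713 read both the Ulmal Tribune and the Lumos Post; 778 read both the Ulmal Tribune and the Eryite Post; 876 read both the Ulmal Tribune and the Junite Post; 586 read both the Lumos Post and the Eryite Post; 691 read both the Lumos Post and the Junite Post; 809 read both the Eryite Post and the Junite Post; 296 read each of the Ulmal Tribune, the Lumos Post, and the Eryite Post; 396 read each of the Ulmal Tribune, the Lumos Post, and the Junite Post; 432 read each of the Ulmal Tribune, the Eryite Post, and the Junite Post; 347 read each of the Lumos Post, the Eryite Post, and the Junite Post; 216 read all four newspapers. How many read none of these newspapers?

|union| = 1809 + 1693 + 1751 + 1848 − 713 − 778 − 876 − 586 − 691 − 809 + 296 + 396 + 432 + 347 − 216 = 3903
None: 4318 − 3903 = 415

415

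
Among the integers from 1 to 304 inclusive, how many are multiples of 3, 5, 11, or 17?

164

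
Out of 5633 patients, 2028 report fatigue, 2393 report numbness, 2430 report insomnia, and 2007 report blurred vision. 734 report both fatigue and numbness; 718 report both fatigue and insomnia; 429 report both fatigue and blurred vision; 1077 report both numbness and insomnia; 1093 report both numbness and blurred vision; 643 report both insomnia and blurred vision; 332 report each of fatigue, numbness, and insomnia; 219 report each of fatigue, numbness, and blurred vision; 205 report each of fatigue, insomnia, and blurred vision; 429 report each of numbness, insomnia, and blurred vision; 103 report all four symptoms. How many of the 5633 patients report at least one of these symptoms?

|union| = 2028 + 2393 + 2430 + 2007 − 734 − 718 − 429 − 1077 − 1093 − 643 + 332 + 219 + 205 + 429 − 103 = 5246

5246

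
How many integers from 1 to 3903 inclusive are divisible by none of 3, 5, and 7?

1784

By inclusion–exclusion:
1301 + 780 + 557 − 260 − 185 − 111 + 37 = 2119
3903 − 2119 = 1784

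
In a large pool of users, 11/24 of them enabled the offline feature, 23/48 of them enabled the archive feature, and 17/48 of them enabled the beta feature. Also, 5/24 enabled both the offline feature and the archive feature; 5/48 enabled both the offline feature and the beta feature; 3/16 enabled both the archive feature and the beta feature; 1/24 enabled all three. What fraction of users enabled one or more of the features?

5/6

Apply inclusion-exclusion:
P(at least one) = 11/24 + 23/48 + 17/48 − 5/24 − 5/48 − 3/16 + 1/24 = 5/6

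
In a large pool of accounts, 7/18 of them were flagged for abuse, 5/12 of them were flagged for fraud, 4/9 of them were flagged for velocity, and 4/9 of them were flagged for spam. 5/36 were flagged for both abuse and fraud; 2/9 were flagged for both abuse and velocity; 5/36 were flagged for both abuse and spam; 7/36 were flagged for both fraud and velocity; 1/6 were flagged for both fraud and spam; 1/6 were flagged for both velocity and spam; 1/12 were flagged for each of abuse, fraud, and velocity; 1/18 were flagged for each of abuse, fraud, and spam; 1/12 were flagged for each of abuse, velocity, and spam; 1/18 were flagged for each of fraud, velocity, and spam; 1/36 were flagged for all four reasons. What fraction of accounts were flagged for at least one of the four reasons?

P(union) = 7/18 + 5/12 + 4/9 + 4/9 − 5/36 − 2/9 − 5/36 − 7/36 − 1/6 − 1/6 + 1/12 + 1/18 + 1/12 + 1/18 − 1/36 = 11/12

11/12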